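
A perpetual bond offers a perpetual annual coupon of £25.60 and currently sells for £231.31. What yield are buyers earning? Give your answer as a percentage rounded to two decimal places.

P = C/r ⇒ r = C/P = £25.60/£231.31 = 0.110674

11.07%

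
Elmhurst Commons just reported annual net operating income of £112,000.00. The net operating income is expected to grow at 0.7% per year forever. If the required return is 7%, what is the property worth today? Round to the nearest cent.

D₁ = D₀ × (1 + g) = £112,000.00 × 1.007 = £112,784.0000
Growing perpetuity: P = D₁ / (r − g) = £112,784.0000 / (0.07 − 0.007) = £1,790,222.22

£1790222.22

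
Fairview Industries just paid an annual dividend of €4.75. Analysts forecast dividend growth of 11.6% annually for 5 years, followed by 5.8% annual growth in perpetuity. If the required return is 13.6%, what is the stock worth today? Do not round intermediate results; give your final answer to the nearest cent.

D_1 = 5.30100
D_2 = 5.91592
D_3 = 6.60216
D_4 = 7.36801
D_5 = 8.22270
Terminal value at year 5: TV = D_5×(1+g_2)/(r−g_2) = 8.69962/0.078 = 111.53358
P_0 = D_1/(1+r)^1 + D_2/(1+r)^2 + D_3/(1+r)^3 + D_4/(1+r)^4 + D_5/(1+r)^5 + TV/(1+r)^5
    = 4.66637 + 4.58422 + 4.50351 + 4.42422 + 4.34633 + 58.95410 = 81.47876

€81.48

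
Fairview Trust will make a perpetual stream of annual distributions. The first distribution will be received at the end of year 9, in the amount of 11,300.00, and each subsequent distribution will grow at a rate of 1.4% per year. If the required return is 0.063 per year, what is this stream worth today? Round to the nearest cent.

Value at end of year 8: C₁ / (r − g) = 11,300.00 / (0.063 − 0.014) = 230,612.2449
Discount to today: PV = 230,612.2449 / (1 + 0.063)^8 = 230,612.2449 / 1.630295 = 141,454.33

141454.33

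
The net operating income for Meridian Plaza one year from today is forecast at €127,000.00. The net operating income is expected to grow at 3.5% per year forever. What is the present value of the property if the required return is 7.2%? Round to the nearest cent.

€3432432.43

Growing perpetuity: P = D₁ / (r − g) = €127,000.0000 / (0.072 − 0.035) = €3,432,432.43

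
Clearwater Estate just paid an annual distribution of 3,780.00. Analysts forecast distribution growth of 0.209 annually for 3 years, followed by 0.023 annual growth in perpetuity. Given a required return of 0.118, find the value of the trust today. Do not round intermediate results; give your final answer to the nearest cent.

D_1 = 4570.02000
D_2 = 5525.15418
D_3 = 6679.91140
Terminal value at year 3: TV = D_3×(1+g_2)/(r−g_2) = 6833.54937/0.095 = 71932.09859
P_0 = D_1/(1+r)^1 + D_2/(1+r)^2 + D_3/(1+r)^3 + TV/(1+r)^3
    = 4087.67442 + 4420.39210 + 4780.19146 + 51475.11437 = 64763.37235

64763.37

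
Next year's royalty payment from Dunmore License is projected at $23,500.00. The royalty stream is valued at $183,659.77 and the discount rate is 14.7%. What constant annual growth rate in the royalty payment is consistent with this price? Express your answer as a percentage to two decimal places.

P = D₁/(r−g) ⇒ g = r − D₁/P = 0.147 − $23,500.00/$183,659.77 = 0.019046

1.90%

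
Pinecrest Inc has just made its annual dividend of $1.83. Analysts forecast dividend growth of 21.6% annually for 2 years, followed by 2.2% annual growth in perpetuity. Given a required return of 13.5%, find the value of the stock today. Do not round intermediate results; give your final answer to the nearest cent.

$23.06

D_1 = 2.22528
D_2 = 2.70594
Terminal value at year 2: TV = D_2×(1+g_2)/(r−g_2) = 2.76547/0.113 = 24.47320
P_0 = D_1/(1+r)^1 + D_2/(1+r)^2 + TV/(1+r)^2
    = 1.96060 + 2.10052 + 18.99761 = 23.05873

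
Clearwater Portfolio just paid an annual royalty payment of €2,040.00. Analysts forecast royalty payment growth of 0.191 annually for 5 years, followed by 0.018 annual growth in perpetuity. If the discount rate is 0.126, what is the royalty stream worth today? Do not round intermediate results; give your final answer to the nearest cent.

D_1 = 2429.64000
D_2 = 2893.70124
D_3 = 3446.39818
D_4 = 4104.66023
D_5 = 4888.65033
Terminal value at year 5: TV = D_5×(1+g_2)/(r−g_2) = 4976.64604/0.108 = 46080.05591
P_0 = D_1/(1+r)^1 + D_2/(1+r)^2 + D_3/(1+r)^3 + D_4/(1+r)^4 + D_5/(1+r)^5 + TV/(1+r)^5
    = 2157.76199 + 2282.32196 + 2414.07234 + 2553.42821 + 2700.82859 + 25457.81023 = 37566.22332

€37566.22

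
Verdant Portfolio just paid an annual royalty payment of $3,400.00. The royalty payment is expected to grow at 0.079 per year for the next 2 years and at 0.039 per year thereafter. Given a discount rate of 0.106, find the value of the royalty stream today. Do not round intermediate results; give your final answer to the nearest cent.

$56735.52

D_1 = 3668.60000
D_2 = 3958.41940
Terminal value at year 2: TV = D_2×(1+g_2)/(r−g_2) = 4112.79776/0.067 = 61385.04114
P_0 = D_1/(1+r)^1 + D_2/(1+r)^2 + TV/(1+r)^2
    = 3316.99819 + 3236.02265 + 50182.50047 = 56735.52131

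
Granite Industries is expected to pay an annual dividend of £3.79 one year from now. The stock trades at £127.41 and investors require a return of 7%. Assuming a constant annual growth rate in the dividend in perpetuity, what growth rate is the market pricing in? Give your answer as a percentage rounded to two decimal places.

P = D₁/(r−g) ⇒ g = r − D₁/P = 0.07 − £3.79/£127.41 = 0.040254

4.03%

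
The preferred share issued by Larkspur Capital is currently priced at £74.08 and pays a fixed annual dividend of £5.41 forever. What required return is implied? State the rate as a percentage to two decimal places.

7.30%

P = C/r ⇒ r = C/P = £5.41/£74.08 = 0.073029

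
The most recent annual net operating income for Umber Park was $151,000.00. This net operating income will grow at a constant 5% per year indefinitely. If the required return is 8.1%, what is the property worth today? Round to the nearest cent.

D₁ = D₀ × (1 + g) = $151,000.00 × 1.05 = $158,550.0000
Growing perpetuity: P = D₁ / (r − g) = $158,550.0000 / (0.081 − 0.05) = $5,114,516.13

$5114516.13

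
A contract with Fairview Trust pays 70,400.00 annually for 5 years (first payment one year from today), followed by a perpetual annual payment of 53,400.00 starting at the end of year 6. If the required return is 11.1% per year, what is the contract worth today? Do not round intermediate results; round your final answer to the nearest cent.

543753.60

PV of 5-year annuity: 70,400.00 × [1 − (1+0.111)^−5] / 0.111 = 259537.95059
Perpetuity value at year 5: 53,400.00 / 0.111 = 481081.08108
PV of perpetuity: 481081.08108 / (1+0.111)^5 = 284215.64697
Total PV = 259537.95059 + 284215.64697 = 543753.59756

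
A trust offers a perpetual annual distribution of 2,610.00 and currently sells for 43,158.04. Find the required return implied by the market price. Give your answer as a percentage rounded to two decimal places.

P = C/r ⇒ r = C/P = 2,610.00/43,158.04 = 0.060475

6.05%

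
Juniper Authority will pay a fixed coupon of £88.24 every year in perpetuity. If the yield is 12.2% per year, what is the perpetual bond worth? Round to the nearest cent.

Level perpetuity: PV = C / r = £88.24 / 0.122 = £723.28

£723.28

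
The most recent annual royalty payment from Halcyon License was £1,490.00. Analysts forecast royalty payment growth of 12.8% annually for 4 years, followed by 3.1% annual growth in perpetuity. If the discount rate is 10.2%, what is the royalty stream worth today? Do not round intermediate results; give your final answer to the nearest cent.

£30071.74

D_1 = 1680.72000
D_2 = 1895.85216
D_3 = 2138.52124
D_4 = 2412.25195
Terminal value at year 4: TV = D_4×(1+g_2)/(r−g_2) = 2487.03177/0.071 = 35028.61641
P_0 = D_1/(1+r)^1 + D_2/(1+r)^2 + D_3/(1+r)^3 + D_4/(1+r)^4 + TV/(1+r)^4
    = 1525.15426 + 1561.13794 + 1597.97060 + 1635.67226 + 23751.80426 = 30071.73932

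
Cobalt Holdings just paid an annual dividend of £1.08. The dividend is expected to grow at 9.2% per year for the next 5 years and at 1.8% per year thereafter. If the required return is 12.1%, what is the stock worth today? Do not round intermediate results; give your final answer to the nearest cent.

£14.36

D_1 = 1.17936
D_2 = 1.28786
D_3 = 1.40634
D_4 = 1.53573
D_5 = 1.67702
Terminal value at year 5: TV = D_5×(1+g_2)/(r−g_2) = 1.70720/0.103 = 16.57477
P_0 = D_1/(1+r)^1 + D_2/(1+r)^2 + D_3/(1+r)^3 + D_4/(1+r)^4 + D_5/(1+r)^5 + TV/(1+r)^5
    = 1.05206 + 1.02484 + 0.99833 + 0.97251 + 0.94735 + 9.36310 = 14.35818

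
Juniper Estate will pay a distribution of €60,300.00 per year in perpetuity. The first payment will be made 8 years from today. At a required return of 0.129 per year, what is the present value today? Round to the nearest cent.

€199926.34

Value at end of year 7: C / r = €60,300.00 / 0.129 = €467,441.8605
Discount to today: PV = €467,441.8605 / (1 + 0.129)^7 = €467,441.8605 / 2.338070 = €199,926.34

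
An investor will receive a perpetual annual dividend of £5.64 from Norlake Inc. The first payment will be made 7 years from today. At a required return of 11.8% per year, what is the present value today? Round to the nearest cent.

Value at end of year 6: C / r = £5.64 / 0.118 = £47.7966
Discount to today: PV = £47.7966 / (1 + 0.118)^6 = £47.7966 / 1.952769 = £24.48

£24.48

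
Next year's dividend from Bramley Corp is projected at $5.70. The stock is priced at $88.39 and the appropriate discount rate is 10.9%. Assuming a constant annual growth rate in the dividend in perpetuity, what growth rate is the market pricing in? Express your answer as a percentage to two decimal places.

P = D₁/(r−g) ⇒ g = r − D₁/P = 0.109 − $5.70/$88.39 = 0.044513

4.45%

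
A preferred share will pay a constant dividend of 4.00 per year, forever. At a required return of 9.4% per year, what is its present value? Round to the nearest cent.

42.55

Level perpetuity: PV = C / r = 4.00 / 0.094 = 42.55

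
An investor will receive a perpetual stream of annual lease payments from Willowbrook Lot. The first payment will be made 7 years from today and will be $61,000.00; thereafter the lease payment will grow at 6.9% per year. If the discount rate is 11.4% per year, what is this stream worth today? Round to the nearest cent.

$709261.16

Value at end of year 6: C₁ / (r − g) = $61,000.00 / (0.114 − 0.069) = $1,355,555.5556
Discount to today: PV = $1,355,555.5556 / (1 + 0.114)^6 = $1,355,555.5556 / 1.911222 = $709,261.16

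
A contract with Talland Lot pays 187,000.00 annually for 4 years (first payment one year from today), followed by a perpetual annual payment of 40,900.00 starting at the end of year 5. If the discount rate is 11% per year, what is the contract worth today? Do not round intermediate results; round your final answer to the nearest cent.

825085.50

PV of 4-year annuity: 187,000.00 × [1 − (1+0.11)^−4] / 0.11 = 580157.34395
Perpetuity value at year 4: 40,900.00 / 0.11 = 371818.18182
PV of perpetuity: 371818.18182 / (1+0.11)^4 = 244928.15311
Total PV = 580157.34395 + 244928.15311 = 825085.49707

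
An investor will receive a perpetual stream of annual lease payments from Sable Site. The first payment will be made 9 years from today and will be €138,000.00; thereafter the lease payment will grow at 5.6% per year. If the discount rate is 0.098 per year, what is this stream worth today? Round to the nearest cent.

€1555288.91

Value at end of year 8: C₁ / (r − g) = €138,000.00 / (0.098 − 0.056) = €3,285,714.2857
Discount to today: PV = €3,285,714.2857 / (1 + 0.098)^8 = €3,285,714.2857 / 2.112607 = €1,555,288.91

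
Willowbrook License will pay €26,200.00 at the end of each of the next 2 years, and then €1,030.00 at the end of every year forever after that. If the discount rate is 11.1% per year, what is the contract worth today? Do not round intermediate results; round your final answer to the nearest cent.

€52326.32

PV of 2-year annuity: €26,200.00 × [1 − (1+0.111)^−2] / 0.111 = 44808.60327
Perpetuity value at year 2: €1,030.00 / 0.111 = 9279.27928
PV of perpetuity: 9279.27928 / (1+0.111)^2 = 7517.71968
Total PV = 44808.60327 + 7517.71968 = 52326.32296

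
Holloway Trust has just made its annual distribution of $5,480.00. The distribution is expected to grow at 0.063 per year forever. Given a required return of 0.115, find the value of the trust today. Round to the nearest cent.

D₁ = D₀ × (1 + g) = $5,480.00 × 1.063 = $5,825.2400
Growing perpetuity: P = D₁ / (r − g) = $5,825.2400 / (0.115 − 0.063) = $112,023.85

$112023.85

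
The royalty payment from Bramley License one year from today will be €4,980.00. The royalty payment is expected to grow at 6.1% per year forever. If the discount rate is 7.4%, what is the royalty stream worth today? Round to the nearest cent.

Growing perpetuity: P = D₁ / (r − g) = €4,980.0000 / (0.074 − 0.061) = €383,076.92

€383076.92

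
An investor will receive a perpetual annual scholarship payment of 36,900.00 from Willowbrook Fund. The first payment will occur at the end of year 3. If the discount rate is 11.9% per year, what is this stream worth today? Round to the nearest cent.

247639.11

Value at end of year 2: C / r = 36,900.00 / 0.119 = 310,084.0336
Discount to today: PV = 310,084.0336 / (1 + 0.119)^2 = 310,084.0336 / 1.252161 = 247,639.11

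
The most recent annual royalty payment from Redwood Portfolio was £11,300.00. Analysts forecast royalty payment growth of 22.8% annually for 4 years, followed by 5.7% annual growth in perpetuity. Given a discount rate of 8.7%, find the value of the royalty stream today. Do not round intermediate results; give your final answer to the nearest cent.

D_1 = 13876.40000
D_2 = 17040.21920
D_3 = 20925.38918
D_4 = 25696.37791
Terminal value at year 4: TV = D_4×(1+g_2)/(r−g_2) = 27161.07145/0.03 = 905369.04837
P_0 = D_1/(1+r)^1 + D_2/(1+r)^2 + D_3/(1+r)^3 + D_4/(1+r)^4 + TV/(1+r)^4
    = 12765.77737 + 14421.68777 + 16292.39428 + 18405.75913 + 648496.24683 = 710381.86538

£710381.87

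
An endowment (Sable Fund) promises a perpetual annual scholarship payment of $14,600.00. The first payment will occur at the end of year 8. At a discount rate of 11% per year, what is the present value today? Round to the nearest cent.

$63929.21

Value at end of year 7: C / r = $14,600.00 / 0.11 = $132,727.2727
Discount to today: PV = $132,727.2727 / (1 + 0.11)^7 = $132,727.2727 / 2.076160 = $63,929.21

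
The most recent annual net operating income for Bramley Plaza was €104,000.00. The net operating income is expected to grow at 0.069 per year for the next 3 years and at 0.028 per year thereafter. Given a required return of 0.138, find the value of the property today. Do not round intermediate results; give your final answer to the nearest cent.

D_1 = 111176.00000
D_2 = 118847.14400
D_3 = 127047.59694
Terminal value at year 3: TV = D_3×(1+g_2)/(r−g_2) = 130604.92965/0.11 = 1187317.54227
P_0 = D_1/(1+r)^1 + D_2/(1+r)^2 + D_3/(1+r)^3 + TV/(1+r)^3
    = 97694.20035 + 91770.73829 + 86206.43166 + 805638.28864 = 1081309.65895

€1081309.66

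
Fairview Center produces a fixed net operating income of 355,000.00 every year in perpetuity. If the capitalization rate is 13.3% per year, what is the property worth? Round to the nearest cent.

2669172.93

Level perpetuity: PV = C / r = 355,000.00 / 0.133 = 2,669,172.93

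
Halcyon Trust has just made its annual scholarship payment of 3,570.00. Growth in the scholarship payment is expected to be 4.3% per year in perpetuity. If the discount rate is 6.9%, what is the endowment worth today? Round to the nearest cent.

D₁ = D₀ × (1 + g) = 3,570.00 × 1.043 = 3,723.5100
Growing perpetuity: P = D₁ / (r − g) = 3,723.5100 / (0.069 − 0.043) = 143,211.92

143211.92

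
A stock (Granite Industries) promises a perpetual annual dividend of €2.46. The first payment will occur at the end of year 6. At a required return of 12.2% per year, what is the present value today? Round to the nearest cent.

€11.34

Value at end of year 5: C / r = €2.46 / 0.122 = €20.1639
Discount to today: PV = €20.1639 / (1 + 0.122)^5 = €20.1639 / 1.778133 = €11.34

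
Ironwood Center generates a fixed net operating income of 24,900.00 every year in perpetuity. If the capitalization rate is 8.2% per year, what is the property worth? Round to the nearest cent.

Level perpetuity: PV = C / r = 24,900.00 / 0.082 = 303,658.54

303658.54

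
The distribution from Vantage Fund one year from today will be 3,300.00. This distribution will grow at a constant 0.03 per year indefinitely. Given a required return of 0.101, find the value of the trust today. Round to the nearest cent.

46478.87

Growing perpetuity: P = D₁ / (r − g) = 3,300.0000 / (0.101 − 0.03) = 46,478.87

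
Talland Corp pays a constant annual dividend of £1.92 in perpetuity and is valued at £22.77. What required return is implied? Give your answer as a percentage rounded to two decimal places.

8.43%

P = C/r ⇒ r = C/P = £1.92/£22.77 = 0.084321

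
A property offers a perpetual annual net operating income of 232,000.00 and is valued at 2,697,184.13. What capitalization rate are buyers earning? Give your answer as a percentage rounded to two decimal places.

P = C/r ⇒ r = C/P = 232,000.00/2,697,184.13 = 0.086016

8.60%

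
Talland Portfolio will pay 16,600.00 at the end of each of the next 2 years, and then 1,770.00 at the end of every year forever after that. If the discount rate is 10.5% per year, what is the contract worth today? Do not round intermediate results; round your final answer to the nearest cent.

PV of 2-year annuity: 16,600.00 × [1 − (1+0.105)^−2] / 0.105 = 28617.75967
Perpetuity value at year 2: 1,770.00 / 0.105 = 16857.14286
PV of perpetuity: 16857.14286 / (1+0.105)^2 = 13805.73113
Total PV = 28617.75967 + 13805.73113 = 42423.49080

42423.49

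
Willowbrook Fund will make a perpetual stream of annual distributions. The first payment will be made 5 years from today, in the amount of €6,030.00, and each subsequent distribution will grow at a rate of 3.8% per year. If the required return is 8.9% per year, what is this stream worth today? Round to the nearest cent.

€84068.95

Value at end of year 4: C₁ / (r − g) = €6,030.00 / (0.089 − 0.038) = €118,235.2941
Discount to today: PV = €118,235.2941 / (1 + 0.089)^4 = €118,235.2941 / 1.406409 = €84,068.95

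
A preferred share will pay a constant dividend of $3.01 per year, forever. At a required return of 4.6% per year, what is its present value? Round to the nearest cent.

Level perpetuity: PV = C / r = $3.01 / 0.046 = $65.43

$65.43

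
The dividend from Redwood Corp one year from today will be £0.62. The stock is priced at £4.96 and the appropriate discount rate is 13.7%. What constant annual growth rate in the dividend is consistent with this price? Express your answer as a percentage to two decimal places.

P = D₁/(r−g) ⇒ g = r − D₁/P = 0.137 − £0.62/£4.96 = 0.012000

1.20%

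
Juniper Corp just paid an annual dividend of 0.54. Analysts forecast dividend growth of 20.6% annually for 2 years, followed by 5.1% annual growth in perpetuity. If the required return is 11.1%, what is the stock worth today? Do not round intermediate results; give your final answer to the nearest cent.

D_1 = 0.65124
D_2 = 0.78540
Terminal value at year 2: TV = D_2×(1+g_2)/(r−g_2) = 0.82545/0.06 = 13.75751
P_0 = D_1/(1+r)^1 + D_2/(1+r)^2 + TV/(1+r)^2
    = 0.58617 + 0.63630 + 11.14581 = 12.36828

12.37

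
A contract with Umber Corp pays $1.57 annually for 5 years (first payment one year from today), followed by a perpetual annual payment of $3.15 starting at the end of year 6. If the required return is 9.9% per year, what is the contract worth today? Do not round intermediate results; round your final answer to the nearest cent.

$25.81

PV of 5-year annuity: $1.57 × [1 − (1+0.099)^−5] / 0.099 = 5.96677
Perpetuity value at year 5: $3.15 / 0.099 = 31.81818
PV of perpetuity: 31.81818 / (1+0.099)^5 = 19.84664
Total PV = 5.96677 + 19.84664 = 25.81341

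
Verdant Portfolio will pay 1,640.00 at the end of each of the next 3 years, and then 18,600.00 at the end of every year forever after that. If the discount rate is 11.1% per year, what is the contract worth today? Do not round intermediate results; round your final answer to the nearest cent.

PV of 3-year annuity: 1,640.00 × [1 − (1+0.111)^−3] / 0.111 = 4000.73207
Perpetuity value at year 3: 18,600.00 / 0.111 = 167567.56757
PV of perpetuity: 167567.56757 / (1+0.111)^3 = 122193.41111
Total PV = 4000.73207 + 122193.41111 = 126194.14319

126194.14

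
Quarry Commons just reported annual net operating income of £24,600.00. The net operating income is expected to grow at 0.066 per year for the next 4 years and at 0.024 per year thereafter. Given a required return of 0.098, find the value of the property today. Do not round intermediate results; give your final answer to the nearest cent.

D_1 = 26223.60000
D_2 = 27954.35760
D_3 = 29799.34520
D_4 = 31766.10198
Terminal value at year 4: TV = D_4×(1+g_2)/(r−g_2) = 32528.48843/0.074 = 439574.16801
P_0 = D_1/(1+r)^1 + D_2/(1+r)^2 + D_3/(1+r)^3 + D_4/(1+r)^4 + TV/(1+r)^4
    = 23883.06011 + 23187.01464 + 22511.25465 + 21855.18894 + 302428.56050 = 393865.07885

£393865.08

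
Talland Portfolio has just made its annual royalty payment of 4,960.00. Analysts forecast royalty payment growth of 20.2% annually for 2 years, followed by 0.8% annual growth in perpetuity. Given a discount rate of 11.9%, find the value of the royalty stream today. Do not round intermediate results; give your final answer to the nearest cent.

D_1 = 5961.92000
D_2 = 7166.22784
Terminal value at year 2: TV = D_2×(1+g_2)/(r−g_2) = 7223.55766/0.111 = 65077.09606
P_0 = D_1/(1+r)^1 + D_2/(1+r)^2 + TV/(1+r)^2
    = 5327.89991 + 5723.08820 + 51971.82795 = 63022.81606

63022.82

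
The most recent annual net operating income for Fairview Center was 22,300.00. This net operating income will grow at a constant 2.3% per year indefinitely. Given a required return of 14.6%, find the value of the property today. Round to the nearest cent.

D₁ = D₀ × (1 + g) = 22,300.00 × 1.023 = 22,812.9000
Growing perpetuity: P = D₁ / (r − g) = 22,812.9000 / (0.146 − 0.023) = 185,470.73

185470.73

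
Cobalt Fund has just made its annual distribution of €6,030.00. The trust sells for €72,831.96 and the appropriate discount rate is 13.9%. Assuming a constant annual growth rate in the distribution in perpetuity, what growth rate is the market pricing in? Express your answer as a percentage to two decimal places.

P = D₀(1+g)/(r−g) ⇒ P(r−g) = D₀(1+g) ⇒ g(P+D₀) = P·r − D₀
g = (P·r − D₀)/(P + D₀) = (€72,831.96×0.139 − €6,030.00) / (€72,831.96 + €6,030.00) = 0.051909

5.19%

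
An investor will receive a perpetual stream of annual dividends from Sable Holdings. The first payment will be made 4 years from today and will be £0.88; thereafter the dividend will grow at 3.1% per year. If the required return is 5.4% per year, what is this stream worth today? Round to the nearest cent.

Value at end of year 3: C₁ / (r − g) = £0.88 / (0.054 − 0.031) = £38.2609
Discount to today: PV = £38.2609 / (1 + 0.054)^3 = £38.2609 / 1.170905 = £32.68

£32.68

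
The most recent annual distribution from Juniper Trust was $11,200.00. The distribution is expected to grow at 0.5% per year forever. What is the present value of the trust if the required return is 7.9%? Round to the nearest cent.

$152108.11

D₁ = D₀ × (1 + g) = $11,200.00 × 1.005 = $11,256.0000
Growing perpetuity: P = D₁ / (r − g) = $11,256.0000 / (0.079 − 0.005) = $152,108.11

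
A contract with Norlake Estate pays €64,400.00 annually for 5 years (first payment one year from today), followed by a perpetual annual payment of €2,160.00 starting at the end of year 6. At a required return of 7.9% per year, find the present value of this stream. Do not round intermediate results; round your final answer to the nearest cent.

PV of 5-year annuity: €64,400.00 × [1 − (1+0.079)^−5] / 0.079 = 257809.65341
Perpetuity value at year 5: €2,160.00 / 0.079 = 27341.77215
PV of perpetuity: 27341.77215 / (1+0.079)^5 = 18694.74030
Total PV = 257809.65341 + 18694.74030 = 276504.39371

€276504.39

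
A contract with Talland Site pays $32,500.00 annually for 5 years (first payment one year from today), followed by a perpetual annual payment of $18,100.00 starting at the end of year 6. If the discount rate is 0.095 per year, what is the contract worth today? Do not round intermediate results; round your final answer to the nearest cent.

$245818.12

PV of 5-year annuity: $32,500.00 × [1 − (1+0.095)^−5] / 0.095 = 124790.53556
Perpetuity value at year 5: $18,100.00 / 0.095 = 190526.31579
PV of perpetuity: 190526.31579 / (1+0.095)^5 = 121027.58675
Total PV = 124790.53556 + 121027.58675 = 245818.12232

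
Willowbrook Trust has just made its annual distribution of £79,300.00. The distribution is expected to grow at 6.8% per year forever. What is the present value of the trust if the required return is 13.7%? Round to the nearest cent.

D₁ = D₀ × (1 + g) = £79,300.00 × 1.068 = £84,692.4000
Growing perpetuity: P = D₁ / (r − g) = £84,692.4000 / (0.137 − 0.068) = £1,227,426.09

£1227426.09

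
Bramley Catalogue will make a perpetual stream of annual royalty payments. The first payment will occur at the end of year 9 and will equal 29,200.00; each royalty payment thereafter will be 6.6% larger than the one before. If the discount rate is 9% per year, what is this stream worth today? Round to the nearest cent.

610603.97

Value at end of year 8: C₁ / (r − g) = 29,200.00 / (0.09 − 0.066) = 1,216,666.6667
Discount to today: PV = 1,216,666.6667 / (1 + 0.09)^8 = 1,216,666.6667 / 1.992563 = 610,603.97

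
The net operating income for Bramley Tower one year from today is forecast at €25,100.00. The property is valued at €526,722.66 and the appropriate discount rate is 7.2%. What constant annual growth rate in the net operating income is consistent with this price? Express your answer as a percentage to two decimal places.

P = D₁/(r−g) ⇒ g = r − D₁/P = 0.072 − €25,100.00/€526,722.66 = 0.024347

2.43%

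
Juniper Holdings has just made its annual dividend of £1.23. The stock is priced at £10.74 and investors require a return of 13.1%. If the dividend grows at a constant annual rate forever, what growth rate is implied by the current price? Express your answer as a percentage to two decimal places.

1.48%

P = D₀(1+g)/(r−g) ⇒ P(r−g) = D₀(1+g) ⇒ g(P+D₀) = P·r − D₀
g = (P·r − D₀)/(P + D₀) = (£10.74×0.131 − £1.23) / (£10.74 + £1.23) = 0.014782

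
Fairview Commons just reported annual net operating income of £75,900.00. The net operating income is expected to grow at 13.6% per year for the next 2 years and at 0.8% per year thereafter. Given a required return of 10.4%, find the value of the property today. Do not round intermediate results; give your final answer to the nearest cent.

D_1 = 86222.40000
D_2 = 97948.64640
Terminal value at year 2: TV = D_2×(1+g_2)/(r−g_2) = 98732.23557/0.096 = 1028460.78720
P_0 = D_1/(1+r)^1 + D_2/(1+r)^2 + TV/(1+r)^2
    = 78100.00000 + 80363.76812 + 843819.56522 = 1002283.33333

£1002283.33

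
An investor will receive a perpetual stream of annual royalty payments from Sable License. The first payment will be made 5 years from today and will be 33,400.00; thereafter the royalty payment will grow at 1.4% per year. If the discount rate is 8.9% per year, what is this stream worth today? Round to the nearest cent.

Value at end of year 4: C₁ / (r − g) = 33,400.00 / (0.089 − 0.014) = 445,333.3333
Discount to today: PV = 445,333.3333 / (1 + 0.089)^4 = 445,333.3333 / 1.406409 = 316,645.77

316645.77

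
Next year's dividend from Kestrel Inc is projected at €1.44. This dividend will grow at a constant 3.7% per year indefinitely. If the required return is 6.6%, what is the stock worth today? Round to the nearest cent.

€49.66

Growing perpetuity: P = D₁ / (r − g) = €1.4400 / (0.066 − 0.037) = €49.66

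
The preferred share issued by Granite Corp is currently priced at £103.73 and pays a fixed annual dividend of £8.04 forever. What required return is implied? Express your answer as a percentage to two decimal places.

P = C/r ⇒ r = C/P = £8.04/£103.73 = 0.077509

7.75%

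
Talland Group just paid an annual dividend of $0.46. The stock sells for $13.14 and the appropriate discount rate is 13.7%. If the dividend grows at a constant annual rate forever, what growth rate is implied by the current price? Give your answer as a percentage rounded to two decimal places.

P = D₀(1+g)/(r−g) ⇒ P(r−g) = D₀(1+g) ⇒ g(P+D₀) = P·r − D₀
g = (P·r − D₀)/(P + D₀) = ($13.14×0.137 − $0.46) / ($13.14 + $0.46) = 0.098543

9.85%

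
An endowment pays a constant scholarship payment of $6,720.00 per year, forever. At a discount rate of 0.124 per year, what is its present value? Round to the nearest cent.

$54193.55

Level perpetuity: PV = C / r = $6,720.00 / 0.124 = $54,193.55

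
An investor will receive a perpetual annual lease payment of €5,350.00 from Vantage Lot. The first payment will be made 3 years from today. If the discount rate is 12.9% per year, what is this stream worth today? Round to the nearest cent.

€32536.90

Value at end of year 2: C / r = €5,350.00 / 0.129 = €41,472.8682
Discount to today: PV = €41,472.8682 / (1 + 0.129)^2 = €41,472.8682 / 1.274641 = €32,536.90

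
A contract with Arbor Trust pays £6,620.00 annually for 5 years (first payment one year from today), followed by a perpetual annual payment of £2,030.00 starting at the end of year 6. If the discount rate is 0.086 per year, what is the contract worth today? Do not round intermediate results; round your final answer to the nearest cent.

PV of 5-year annuity: £6,620.00 × [1 − (1+0.086)^−5] / 0.086 = 26018.97446
Perpetuity value at year 5: £2,030.00 / 0.086 = 23604.65116
PV of perpetuity: 23604.65116 / (1+0.086)^5 = 15626.02304
Total PV = 26018.97446 + 15626.02304 = 41644.99750

£41645.00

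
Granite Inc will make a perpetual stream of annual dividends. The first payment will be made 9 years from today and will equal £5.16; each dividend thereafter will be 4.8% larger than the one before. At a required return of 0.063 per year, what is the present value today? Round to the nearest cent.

Value at end of year 8: C₁ / (r − g) = £5.16 / (0.063 − 0.048) = £344.0000
Discount to today: PV = £344.0000 / (1 + 0.063)^8 = £344.0000 / 1.630295 = £211.00

£211.00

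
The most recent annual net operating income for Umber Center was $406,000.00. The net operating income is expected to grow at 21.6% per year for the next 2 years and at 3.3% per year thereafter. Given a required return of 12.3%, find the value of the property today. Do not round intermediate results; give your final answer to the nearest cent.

$6379410.07

D_1 = 493696.00000
D_2 = 600334.33600
Terminal value at year 2: TV = D_2×(1+g_2)/(r−g_2) = 620145.36909/0.09 = 6890504.10098
P_0 = D_1/(1+r)^1 + D_2/(1+r)^2 + TV/(1+r)^2
    = 439622.43989 + 476029.28487 + 5463758.34746 = 6379410.07223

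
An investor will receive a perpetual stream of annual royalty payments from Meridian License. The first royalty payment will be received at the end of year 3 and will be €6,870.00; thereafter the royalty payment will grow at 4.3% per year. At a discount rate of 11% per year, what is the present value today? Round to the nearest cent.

Value at end of year 2: C₁ / (r − g) = €6,870.00 / (0.11 − 0.043) = €102,537.3134
Discount to today: PV = €102,537.3134 / (1 + 0.11)^2 = €102,537.3134 / 1.232100 = €83,221.58

€83221.58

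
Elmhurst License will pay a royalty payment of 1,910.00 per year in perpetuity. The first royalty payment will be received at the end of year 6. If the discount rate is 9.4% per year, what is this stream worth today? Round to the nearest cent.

12966.38

Value at end of year 5: C / r = 1,910.00 / 0.094 = 20,319.1489
Discount to today: PV = 20,319.1489 / (1 + 0.094)^5 = 20,319.1489 / 1.567064 = 12,966.38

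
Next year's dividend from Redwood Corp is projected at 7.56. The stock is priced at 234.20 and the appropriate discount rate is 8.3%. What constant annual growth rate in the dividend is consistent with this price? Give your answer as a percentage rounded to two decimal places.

5.07%

P = D₁/(r−g) ⇒ g = r − D₁/P = 0.083 − 7.56/234.20 = 0.050720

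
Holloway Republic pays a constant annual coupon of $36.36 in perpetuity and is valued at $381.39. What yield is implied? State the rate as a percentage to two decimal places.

P = C/r ⇒ r = C/P = $36.36/$381.39 = 0.095335

9.53%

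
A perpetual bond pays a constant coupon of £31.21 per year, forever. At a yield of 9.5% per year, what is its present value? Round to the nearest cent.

£328.53

Level perpetuity: PV = C / r = £31.21 / 0.095 = £328.53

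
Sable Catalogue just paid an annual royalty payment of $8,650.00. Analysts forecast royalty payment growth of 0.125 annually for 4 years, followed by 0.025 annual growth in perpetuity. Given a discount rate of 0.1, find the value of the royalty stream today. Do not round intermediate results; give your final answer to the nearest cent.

D_1 = 9731.25000
D_2 = 10947.65625
D_3 = 12316.11328
D_4 = 13855.62744
Terminal value at year 4: TV = D_4×(1+g_2)/(r−g_2) = 14202.01813/0.075 = 189360.24170
P_0 = D_1/(1+r)^1 + D_2/(1+r)^2 + D_3/(1+r)^3 + D_4/(1+r)^4 + TV/(1+r)^4
    = 8846.59091 + 9047.64979 + 9253.27820 + 9463.57998 + 129335.59299 = 165946.69187

$165946.69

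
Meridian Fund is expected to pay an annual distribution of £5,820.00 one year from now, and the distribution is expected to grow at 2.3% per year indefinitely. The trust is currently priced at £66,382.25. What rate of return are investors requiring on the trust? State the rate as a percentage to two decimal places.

P = D₁/(r − g) ⇒ r = D₁/P + g = £5,820.0000/£66,382.25 + 0.023 = 0.087674 + 0.023 = 0.110674

11.07%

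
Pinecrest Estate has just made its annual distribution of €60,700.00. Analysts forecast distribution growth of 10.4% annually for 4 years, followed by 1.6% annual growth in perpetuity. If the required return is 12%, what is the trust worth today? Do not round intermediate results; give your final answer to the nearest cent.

D_1 = 67012.80000
D_2 = 73982.13120
D_3 = 81676.27284
D_4 = 90170.60522
Terminal value at year 4: TV = D_4×(1+g_2)/(r−g_2) = 91613.33490/0.104 = 880897.45100
P_0 = D_1/(1+r)^1 + D_2/(1+r)^2 + D_3/(1+r)^3 + D_4/(1+r)^4 + TV/(1+r)^4
    = 59832.85714 + 58978.10204 + 58135.55773 + 57305.04976 + 559826.25533 = 794077.82200

€794077.82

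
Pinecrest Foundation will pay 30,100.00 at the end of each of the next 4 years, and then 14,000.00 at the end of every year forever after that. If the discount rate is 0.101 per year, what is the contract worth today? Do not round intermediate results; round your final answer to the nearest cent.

189538.42

PV of 4-year annuity: 30,100.00 × [1 − (1+0.101)^−4] / 0.101 = 95206.77547
Perpetuity value at year 4: 14,000.00 / 0.101 = 138613.86139
PV of perpetuity: 138613.86139 / (1+0.101)^4 = 94331.64024
Total PV = 95206.77547 + 94331.64024 = 189538.41571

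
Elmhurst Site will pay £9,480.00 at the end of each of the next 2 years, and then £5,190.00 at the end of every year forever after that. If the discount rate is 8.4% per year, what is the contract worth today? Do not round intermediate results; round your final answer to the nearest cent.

PV of 2-year annuity: £9,480.00 × [1 − (1+0.084)^−2] / 0.084 = 16813.08806
Perpetuity value at year 2: £5,190.00 / 0.084 = 61785.71429
PV of perpetuity: 61785.71429 / (1+0.084)^2 = 52581.08063
Total PV = 16813.08806 + 52581.08063 = 69394.16869

£69394.17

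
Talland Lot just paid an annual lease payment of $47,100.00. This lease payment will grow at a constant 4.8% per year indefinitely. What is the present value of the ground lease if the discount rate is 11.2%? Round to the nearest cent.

$771262.50

D₁ = D₀ × (1 + g) = $47,100.00 × 1.048 = $49,360.8000
Growing perpetuity: P = D₁ / (r − g) = $49,360.8000 / (0.112 − 0.048) = $771,262.50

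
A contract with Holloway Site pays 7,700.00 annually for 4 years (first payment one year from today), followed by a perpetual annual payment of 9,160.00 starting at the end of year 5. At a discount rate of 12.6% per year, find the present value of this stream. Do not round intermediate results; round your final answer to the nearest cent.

68319.34

PV of 4-year annuity: 7,700.00 × [1 − (1+0.126)^−4] / 0.126 = 23095.09369
Perpetuity value at year 4: 9,160.00 / 0.126 = 72698.41270
PV of perpetuity: 72698.41270 / (1+0.126)^4 = 45224.24930
Total PV = 23095.09369 + 45224.24930 = 68319.34299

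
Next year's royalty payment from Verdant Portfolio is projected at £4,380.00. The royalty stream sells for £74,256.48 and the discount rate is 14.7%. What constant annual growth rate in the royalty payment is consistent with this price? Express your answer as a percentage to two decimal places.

8.80%

P = D₁/(r−g) ⇒ g = r − D₁/P = 0.147 − £4,380.00/£74,256.48 = 0.088015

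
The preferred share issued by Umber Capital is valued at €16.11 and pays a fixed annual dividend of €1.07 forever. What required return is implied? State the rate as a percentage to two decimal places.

P = C/r ⇒ r = C/P = €1.07/€16.11 = 0.066418

6.64%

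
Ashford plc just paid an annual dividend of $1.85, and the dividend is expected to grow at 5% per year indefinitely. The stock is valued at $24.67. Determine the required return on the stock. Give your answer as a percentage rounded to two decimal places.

D₁ = $1.85 × 1.05 = $1.9425
P = D₁/(r − g) ⇒ r = D₁/P + g = $1.9425/$24.67 + 0.05 = 0.078739 + 0.05 = 0.128739

12.87%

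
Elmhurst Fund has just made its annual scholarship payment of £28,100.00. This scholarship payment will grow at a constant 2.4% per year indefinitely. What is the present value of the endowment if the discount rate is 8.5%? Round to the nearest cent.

D₁ = D₀ × (1 + g) = £28,100.00 × 1.024 = £28,774.4000
Growing perpetuity: P = D₁ / (r − g) = £28,774.4000 / (0.085 − 0.024) = £471,711.48

£471711.48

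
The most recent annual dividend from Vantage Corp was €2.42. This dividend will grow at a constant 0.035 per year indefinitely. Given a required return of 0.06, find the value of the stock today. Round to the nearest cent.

€100.19

D₁ = D₀ × (1 + g) = €2.42 × 1.035 = €2.5047
Growing perpetuity: P = D₁ / (r − g) = €2.5047 / (0.06 − 0.035) = €100.19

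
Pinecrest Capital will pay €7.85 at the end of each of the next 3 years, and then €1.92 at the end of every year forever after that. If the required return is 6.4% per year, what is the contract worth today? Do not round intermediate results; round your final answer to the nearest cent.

PV of 3-year annuity: €7.85 × [1 − (1+0.064)^−3] / 0.064 = 20.82882
Perpetuity value at year 3: €1.92 / 0.064 = 30.00000
PV of perpetuity: 30.00000 / (1+0.064)^3 = 24.90556
Total PV = 20.82882 + 24.90556 = 45.73438

€45.73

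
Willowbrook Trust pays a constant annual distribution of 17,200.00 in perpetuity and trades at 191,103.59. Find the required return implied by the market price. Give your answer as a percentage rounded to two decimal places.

9.00%

P = C/r ⇒ r = C/P = 17,200.00/191,103.59 = 0.090004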